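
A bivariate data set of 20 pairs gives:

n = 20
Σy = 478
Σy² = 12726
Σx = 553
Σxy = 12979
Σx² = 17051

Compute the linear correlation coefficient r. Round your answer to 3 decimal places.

-0.157

r = (nΣxy − ΣxΣy) / √[(nΣx² − (Σx)²)(nΣy² − (Σy)²)]
Numerator: 20×12979 − 553×478 = -4754
Denominator: √[(341020 − 305809)(254520 − 228484)] = √[35211 × 26036] = 30277.9391
r = -4754 / 30277.9391 ≈ -0.157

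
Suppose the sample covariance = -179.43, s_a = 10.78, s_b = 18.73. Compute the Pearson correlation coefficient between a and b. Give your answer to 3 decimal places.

-0.889

r = Cov(a,b) / (s_a · s_b) = -179.43 / (10.78 × 18.73)
  = -179.43 / 201.9094 ≈ -0.889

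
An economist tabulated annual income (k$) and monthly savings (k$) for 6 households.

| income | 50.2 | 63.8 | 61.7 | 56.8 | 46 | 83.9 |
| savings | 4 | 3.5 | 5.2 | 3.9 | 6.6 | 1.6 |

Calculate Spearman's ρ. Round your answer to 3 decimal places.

Rank income: 2, 5, 4, 3, 1, 6
Rank savings: 4, 2, 5, 3, 6, 1
d = rank(income) − rank(savings): -2, 3, -1, 0, -5, 5; Σd² = 64
ρ = 1 − 6Σd² / [n(n²−1)] = 1 − 6×64 / (6×35) = 1 − 384/210 ≈ -0.829

-0.829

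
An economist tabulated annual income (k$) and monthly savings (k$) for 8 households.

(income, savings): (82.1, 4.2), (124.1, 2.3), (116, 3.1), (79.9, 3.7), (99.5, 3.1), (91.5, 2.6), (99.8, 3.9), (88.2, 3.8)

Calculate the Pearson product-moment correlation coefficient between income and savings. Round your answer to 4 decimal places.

n = 8, Σx = 781.1, Σy = 26.7, Σx² = 77993.01, Σy² = 92.25, Σxy = 2556.21
nΣxy − ΣxΣy = 20449.68 − 20855.37 = -405.69
nΣx² − (Σx)² = 623944.08 − 610117.21 = 13826.87; nΣy² − (Σy)² = 738 − 712.89 = 25.11
r = -405.69 / √(13826.87 × 25.11) = -405.69 / 589.2306 ≈ -0.6885

-0.6885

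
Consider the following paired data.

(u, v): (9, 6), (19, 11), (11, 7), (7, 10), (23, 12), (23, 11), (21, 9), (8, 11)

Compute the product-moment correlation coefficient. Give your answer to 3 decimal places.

n = 8, Σu = 121, Σv = 77, Σu² = 2175, Σv² = 773, Σuv = 1216
nΣuv − ΣuΣv = 9728 − 9317 = 411
nΣu² − (Σu)² = 17400 − 14641 = 2759; nΣv² − (Σv)² = 6184 − 5929 = 255
r = 411 / √(2759 × 255) = 411 / 838.7759 ≈ 0.490

0.490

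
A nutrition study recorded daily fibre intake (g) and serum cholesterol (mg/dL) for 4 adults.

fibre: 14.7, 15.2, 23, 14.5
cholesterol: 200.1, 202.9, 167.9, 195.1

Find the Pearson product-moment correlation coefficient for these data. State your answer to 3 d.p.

-0.964

n = 4, Σx = 67.4, Σy = 766, Σx² = 1186.38, Σy² = 147462.84, Σxy = 12716.2
nΣxy − ΣxΣy = 50864.8 − 51628.4 = -763.6
nΣx² − (Σx)² = 4745.52 − 4542.76 = 202.76; nΣy² − (Σy)² = 589851.36 − 586756 = 3095.36
r = -763.6 / √(202.76 × 3095.36) = -763.6 / 792.2217 ≈ -0.964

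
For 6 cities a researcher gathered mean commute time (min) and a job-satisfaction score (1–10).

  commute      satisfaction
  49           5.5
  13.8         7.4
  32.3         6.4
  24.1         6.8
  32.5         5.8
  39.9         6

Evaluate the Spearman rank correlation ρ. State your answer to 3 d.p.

-0.943

Rank commute: 6, 1, 3, 2, 4, 5
Rank satisfaction: 1, 6, 4, 5, 2, 3
d = rank(commute) − rank(satisfaction): 5, -5, -1, -3, 2, 2; Σd² = 68
ρ = 1 − 6Σd² / [n(n²−1)] = 1 − 6×68 / (6×35) = 1 − 408/210 ≈ -0.943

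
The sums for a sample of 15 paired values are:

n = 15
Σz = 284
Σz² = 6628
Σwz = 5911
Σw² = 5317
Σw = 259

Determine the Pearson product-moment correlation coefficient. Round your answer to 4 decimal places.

0.9798

r = (nΣwz − ΣwΣz) / √[(nΣw² − (Σw)²)(nΣz² − (Σz)²)]
Numerator: 15×5911 − 259×284 = 15109
Denominator: √[(79755 − 67081)(99420 − 80656)] = √[12674 × 18764] = 15421.2495
r = 15109 / 15421.2495 ≈ 0.9798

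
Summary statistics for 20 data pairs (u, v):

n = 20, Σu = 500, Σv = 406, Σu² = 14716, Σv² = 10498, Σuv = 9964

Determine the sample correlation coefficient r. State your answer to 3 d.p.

r = (nΣuv − ΣuΣv) / √[(nΣu² − (Σu)²)(nΣv² − (Σv)²)]
Numerator: 20×9964 − 500×406 = -3720
Denominator: √[(294320 − 250000)(209960 − 164836)] = √[44320 × 45124] = 44720.1932
r = -3720 / 44720.1932 ≈ -0.083

-0.083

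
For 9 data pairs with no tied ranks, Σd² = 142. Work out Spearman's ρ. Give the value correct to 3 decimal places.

ρ = 1 − 6Σd² / [n(n²−1)] = 1 − 6×142 / (9×80)
  = 1 − 852/720 = 1 − 1.1833 ≈ -0.183

-0.183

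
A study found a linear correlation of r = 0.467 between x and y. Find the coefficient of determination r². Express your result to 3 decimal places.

r² = (0.467)² = 0.218

0.218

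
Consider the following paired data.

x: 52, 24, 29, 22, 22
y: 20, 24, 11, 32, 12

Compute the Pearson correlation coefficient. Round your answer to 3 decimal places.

n = 5, Σx = 149, Σy = 99, Σx² = 5089, Σy² = 2265, Σxy = 2903
nΣxy − ΣxΣy = 14515 − 14751 = -236
nΣx² − (Σx)² = 25445 − 22201 = 3244; nΣy² − (Σy)² = 11325 − 9801 = 1524
r = -236 / √(3244 × 1524) = -236 / 2223.4784 ≈ -0.106

-0.106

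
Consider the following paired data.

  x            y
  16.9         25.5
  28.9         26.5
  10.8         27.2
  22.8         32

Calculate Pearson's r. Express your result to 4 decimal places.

n = 4, Σx = 79.4, Σy = 111.2, Σx² = 1757.3, Σy² = 3116.34, Σxy = 2220.16
nΣxy − ΣxΣy = 8880.64 − 8829.28 = 51.36
nΣx² − (Σx)² = 7029.2 − 6304.36 = 724.84; nΣy² − (Σy)² = 12465.36 − 12365.44 = 99.92
r = 51.36 / √(724.84 × 99.92) = 51.36 / 269.1208 ≈ 0.1908

0.1908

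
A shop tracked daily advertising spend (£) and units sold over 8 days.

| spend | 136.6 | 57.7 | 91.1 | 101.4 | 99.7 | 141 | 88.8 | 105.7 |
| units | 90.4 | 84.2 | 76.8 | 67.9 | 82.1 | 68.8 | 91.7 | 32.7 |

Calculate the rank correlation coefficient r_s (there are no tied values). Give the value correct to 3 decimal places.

-0.452

Rank spend: 7, 1, 3, 5, 4, 8, 2, 6
Rank units: 7, 6, 4, 2, 5, 3, 8, 1
d = rank(spend) − rank(units): 0, -5, -1, 3, -1, 5, -6, 5; Σd² = 122
ρ = 1 − 6Σd² / [n(n²−1)] = 1 − 6×122 / (8×63) = 1 − 732/504 ≈ -0.452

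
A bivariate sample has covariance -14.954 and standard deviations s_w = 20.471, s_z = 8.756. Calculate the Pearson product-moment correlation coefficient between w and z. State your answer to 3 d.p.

r = Cov(w,z) / (s_w · s_z) = -14.954 / (20.471 × 8.756)
  = -14.954 / 179.2441 ≈ -0.083

-0.083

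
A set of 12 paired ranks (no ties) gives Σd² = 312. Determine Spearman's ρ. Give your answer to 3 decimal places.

ρ = 1 − 6Σd² / [n(n²−1)] = 1 − 6×312 / (12×143)
  = 1 − 1872/1716 = 1 − 1.0909 ≈ -0.091

-0.091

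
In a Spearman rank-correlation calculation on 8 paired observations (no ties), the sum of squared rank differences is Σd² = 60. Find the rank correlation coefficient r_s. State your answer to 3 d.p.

0.286

ρ = 1 − 6Σd² / [n(n²−1)] = 1 − 6×60 / (8×63)
  = 1 − 360/504 = 1 − 0.7143 ≈ 0.286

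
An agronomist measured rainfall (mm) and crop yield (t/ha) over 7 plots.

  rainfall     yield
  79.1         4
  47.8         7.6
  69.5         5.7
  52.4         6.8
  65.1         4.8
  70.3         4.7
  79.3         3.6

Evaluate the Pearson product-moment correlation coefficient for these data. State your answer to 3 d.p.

n = 7, Σx = 463.5, Σy = 37.2, Σx² = 31586.25, Σy² = 210.58, Σxy = 2360.52
nΣxy − ΣxΣy = 16523.64 − 17242.2 = -718.56
nΣx² − (Σx)² = 221103.75 − 214832.25 = 6271.5; nΣy² − (Σy)² = 1474.06 − 1383.84 = 90.22
r = -718.56 / √(6271.5 × 90.22) = -718.56 / 752.2066 ≈ -0.955

-0.955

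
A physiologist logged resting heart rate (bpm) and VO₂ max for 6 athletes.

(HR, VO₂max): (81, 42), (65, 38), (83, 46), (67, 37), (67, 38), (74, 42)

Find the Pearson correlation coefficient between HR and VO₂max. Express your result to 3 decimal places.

n = 6, Σx = 437, Σy = 243, Σx² = 32129, Σy² = 9901, Σxy = 17823
nΣxy − ΣxΣy = 106938 − 106191 = 747
nΣx² − (Σx)² = 192774 − 190969 = 1805; nΣy² − (Σy)² = 59406 − 59049 = 357
r = 747 / √(1805 × 357) = 747 / 802.7359 ≈ 0.931

0.931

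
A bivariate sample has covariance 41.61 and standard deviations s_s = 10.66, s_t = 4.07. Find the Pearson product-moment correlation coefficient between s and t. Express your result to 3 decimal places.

r = Cov(s,t) / (s_s · s_t) = 41.61 / (10.66 × 4.07)
  = 41.61 / 43.3862 ≈ 0.959

0.959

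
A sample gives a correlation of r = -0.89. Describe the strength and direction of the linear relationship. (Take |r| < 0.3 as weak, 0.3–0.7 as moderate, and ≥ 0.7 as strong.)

r = -0.89 < 0 so the relationship is negative.
|r| = 0.89, which falls in the strong range.

strong negative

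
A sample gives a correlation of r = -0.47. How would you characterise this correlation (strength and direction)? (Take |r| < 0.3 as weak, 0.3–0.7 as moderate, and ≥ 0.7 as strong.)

r = -0.47 < 0 so the relationship is negative.
|r| = 0.47, which falls in the moderate range.

moderate negative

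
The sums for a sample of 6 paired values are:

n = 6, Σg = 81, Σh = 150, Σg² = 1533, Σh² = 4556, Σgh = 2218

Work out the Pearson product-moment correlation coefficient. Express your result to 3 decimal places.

0.324

r = (nΣgh − ΣgΣh) / √[(nΣg² − (Σg)²)(nΣh² − (Σh)²)]
Numerator: 6×2218 − 81×150 = 1158
Denominator: √[(9198 − 6561)(27336 − 22500)] = √[2637 × 4836] = 3571.0687
r = 1158 / 3571.0687 ≈ 0.324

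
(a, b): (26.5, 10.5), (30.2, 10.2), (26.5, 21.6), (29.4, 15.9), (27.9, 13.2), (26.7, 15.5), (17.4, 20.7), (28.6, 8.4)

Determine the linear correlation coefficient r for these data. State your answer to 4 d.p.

-0.6103

n = 8, Σa = 213.2, Σb = 116, Σa² = 5792.92, Σb² = 1847.2, Σab = 3008.7
nΣab − ΣaΣb = 24069.6 − 24731.2 = -661.6
nΣa² − (Σa)² = 46343.36 − 45454.24 = 889.12; nΣb² − (Σb)² = 14777.6 − 13456 = 1321.6
r = -661.6 / √(889.12 × 1321.6) = -661.6 / 1084.0023 ≈ -0.6103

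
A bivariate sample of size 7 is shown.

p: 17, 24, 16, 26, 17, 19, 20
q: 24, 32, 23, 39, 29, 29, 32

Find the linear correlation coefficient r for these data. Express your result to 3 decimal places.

n = 7, Σp = 139, Σq = 208, Σp² = 2847, Σq² = 6356, Σpq = 4242
nΣpq − ΣpΣq = 29694 − 28912 = 782
nΣp² − (Σp)² = 19929 − 19321 = 608; nΣq² − (Σq)² = 44492 − 43264 = 1228
r = 782 / √(608 × 1228) = 782 / 864.0741 ≈ 0.905

0.905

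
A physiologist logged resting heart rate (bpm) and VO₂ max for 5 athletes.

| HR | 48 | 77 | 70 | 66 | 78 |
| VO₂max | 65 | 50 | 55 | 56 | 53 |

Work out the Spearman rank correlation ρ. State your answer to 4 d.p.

-0.9000

Rank HR: 1, 4, 3, 2, 5
Rank VO₂max: 5, 1, 3, 4, 2
d = rank(HR) − rank(VO₂max): -4, 3, 0, -2, 3; Σd² = 38
ρ = 1 − 6Σd² / [n(n²−1)] = 1 − 6×38 / (5×24) = 1 − 228/120 ≈ -0.9000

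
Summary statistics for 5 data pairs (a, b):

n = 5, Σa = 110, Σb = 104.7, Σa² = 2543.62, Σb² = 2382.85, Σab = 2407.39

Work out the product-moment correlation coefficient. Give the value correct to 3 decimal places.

r = (nΣab − ΣaΣb) / √[(nΣa² − (Σa)²)(nΣb² − (Σb)²)]
Numerator: 5×2407.39 − 110×104.7 = 519.95
Denominator: √[(12718.1 − 12100)(11914.25 − 10962.09)] = √[618.1 × 952.16] = 767.1572
r = 519.95 / 767.1572 ≈ 0.678

0.678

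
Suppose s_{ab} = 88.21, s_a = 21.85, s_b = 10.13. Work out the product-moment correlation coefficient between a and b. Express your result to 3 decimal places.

0.399

r = Cov(a,b) / (s_a · s_b) = 88.21 / (21.85 × 10.13)
  = 88.21 / 221.3405 ≈ 0.399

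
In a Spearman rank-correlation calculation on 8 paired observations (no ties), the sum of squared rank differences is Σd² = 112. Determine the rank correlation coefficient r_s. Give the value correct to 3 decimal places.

ρ = 1 − 6Σd² / [n(n²−1)] = 1 − 6×112 / (8×63)
  = 1 − 672/504 = 1 − 1.3333 ≈ -0.333

-0.333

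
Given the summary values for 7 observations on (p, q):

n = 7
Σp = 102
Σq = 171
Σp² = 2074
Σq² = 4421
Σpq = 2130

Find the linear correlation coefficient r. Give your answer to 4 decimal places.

r = (nΣpq − ΣpΣq) / √[(nΣp² − (Σp)²)(nΣq² − (Σq)²)]
Numerator: 7×2130 − 102×171 = -2532
Denominator: √[(14518 − 10404)(30947 − 29241)] = √[4114 × 1706] = 2649.2422
r = -2532 / 2649.2422 ≈ -0.9557

-0.9557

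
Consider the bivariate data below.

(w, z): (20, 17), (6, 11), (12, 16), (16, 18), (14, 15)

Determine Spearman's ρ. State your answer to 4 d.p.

Rank w: 5, 1, 2, 4, 3
Rank z: 4, 1, 3, 5, 2
d = rank(w) − rank(z): 1, 0, -1, -1, 1; Σd² = 4
ρ = 1 − 6Σd² / [n(n²−1)] = 1 − 6×4 / (5×24) = 1 − 24/120 ≈ 0.8000

0.8000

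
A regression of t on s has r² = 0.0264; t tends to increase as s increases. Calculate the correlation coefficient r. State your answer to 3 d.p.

0.162

|r| = √0.0264 = 0.162
The association is positive, so r = 0.162.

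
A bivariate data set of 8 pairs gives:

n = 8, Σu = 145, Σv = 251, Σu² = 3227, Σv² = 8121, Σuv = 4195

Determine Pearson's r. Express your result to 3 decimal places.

-0.924

r = (nΣuv − ΣuΣv) / √[(nΣu² − (Σu)²)(nΣv² − (Σv)²)]
Numerator: 8×4195 − 145×251 = -2835
Denominator: √[(25816 − 21025)(64968 − 63001)] = √[4791 × 1967] = 3069.8366
r = -2835 / 3069.8366 ≈ -0.924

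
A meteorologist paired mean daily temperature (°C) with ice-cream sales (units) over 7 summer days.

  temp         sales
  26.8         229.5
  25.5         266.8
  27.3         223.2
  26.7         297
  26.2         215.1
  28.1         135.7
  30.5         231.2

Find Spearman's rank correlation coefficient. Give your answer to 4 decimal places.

-0.3214

Rank temp: 4, 1, 5, 3, 2, 6, 7
Rank sales: 4, 6, 3, 7, 2, 1, 5
d = rank(temp) − rank(sales): 0, -5, 2, -4, 0, 5, 2; Σd² = 74
ρ = 1 − 6Σd² / [n(n²−1)] = 1 − 6×74 / (7×48) = 1 − 444/336 ≈ -0.3214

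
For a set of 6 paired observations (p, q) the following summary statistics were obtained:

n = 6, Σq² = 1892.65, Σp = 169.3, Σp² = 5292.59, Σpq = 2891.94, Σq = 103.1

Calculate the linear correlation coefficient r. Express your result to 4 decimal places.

-0.0688

r = (nΣpq − ΣpΣq) / √[(nΣp² − (Σp)²)(nΣq² − (Σq)²)]
Numerator: 6×2891.94 − 169.3×103.1 = -103.19
Denominator: √[(31755.54 − 28662.49)(11355.9 − 10629.61)] = √[3093.05 × 726.29] = 1498.8166
r = -103.19 / 1498.8166 ≈ -0.0688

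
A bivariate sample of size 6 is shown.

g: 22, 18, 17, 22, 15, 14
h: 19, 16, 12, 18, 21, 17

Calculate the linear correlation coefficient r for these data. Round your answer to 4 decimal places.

0.0959

n = 6, Σg = 108, Σh = 103, Σg² = 2002, Σh² = 1815, Σgh = 1859
nΣgh − ΣgΣh = 11154 − 11124 = 30
nΣg² − (Σg)² = 12012 − 11664 = 348; nΣh² − (Σh)² = 10890 − 10609 = 281
r = 30 / √(348 × 281) = 30 / 312.7107 ≈ 0.0959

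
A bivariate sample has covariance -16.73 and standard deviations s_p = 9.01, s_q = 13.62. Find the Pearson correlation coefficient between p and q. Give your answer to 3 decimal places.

r = Cov(p,q) / (s_p · s_q) = -16.73 / (9.01 × 13.62)
  = -16.73 / 122.7162 ≈ -0.136

-0.136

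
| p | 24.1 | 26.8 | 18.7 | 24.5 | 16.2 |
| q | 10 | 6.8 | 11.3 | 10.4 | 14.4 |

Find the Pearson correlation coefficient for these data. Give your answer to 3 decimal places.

n = 5, Σp = 110.3, Σq = 52.9, Σp² = 2511.43, Σq² = 589.45, Σpq = 1122.63
nΣpq − ΣpΣq = 5613.15 − 5834.87 = -221.72
nΣp² − (Σp)² = 12557.15 − 12166.09 = 391.06; nΣq² − (Σq)² = 2947.25 − 2798.41 = 148.84
r = -221.72 / √(391.06 × 148.84) = -221.72 / 241.2579 ≈ -0.919

-0.919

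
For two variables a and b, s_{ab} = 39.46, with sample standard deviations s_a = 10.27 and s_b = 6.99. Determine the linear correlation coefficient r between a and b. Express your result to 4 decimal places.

r = Cov(a,b) / (s_a · s_b) = 39.46 / (10.27 × 6.99)
  = 39.46 / 71.7873 ≈ 0.5497

0.5497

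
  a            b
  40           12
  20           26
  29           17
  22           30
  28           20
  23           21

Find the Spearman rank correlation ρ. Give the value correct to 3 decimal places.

-0.943

Rank a: 6, 1, 5, 2, 4, 3
Rank b: 1, 5, 2, 6, 3, 4
d = rank(a) − rank(b): 5, -4, 3, -4, 1, -1; Σd² = 68
ρ = 1 − 6Σd² / [n(n²−1)] = 1 − 6×68 / (6×35) = 1 − 408/210 ≈ -0.943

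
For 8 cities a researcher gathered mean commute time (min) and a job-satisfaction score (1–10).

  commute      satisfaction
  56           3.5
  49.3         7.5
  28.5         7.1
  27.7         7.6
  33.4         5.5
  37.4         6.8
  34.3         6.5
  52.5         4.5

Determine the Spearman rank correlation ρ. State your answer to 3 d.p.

Rank commute: 8, 6, 2, 1, 3, 5, 4, 7
Rank satisfaction: 1, 7, 6, 8, 3, 5, 4, 2
d = rank(commute) − rank(satisfaction): 7, -1, -4, -7, 0, 0, 0, 5; Σd² = 140
ρ = 1 − 6Σd² / [n(n²−1)] = 1 − 6×140 / (8×63) = 1 − 840/504 ≈ -0.667

-0.667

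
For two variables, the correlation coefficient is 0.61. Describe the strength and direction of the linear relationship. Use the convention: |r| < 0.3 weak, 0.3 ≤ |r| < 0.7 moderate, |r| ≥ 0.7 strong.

r = 0.61 > 0 so the relationship is positive.
|r| = 0.61, which falls in the moderate range.

moderate positive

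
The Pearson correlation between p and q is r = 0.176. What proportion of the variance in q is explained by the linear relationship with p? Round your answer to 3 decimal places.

0.031

r² = (0.176)² = 0.031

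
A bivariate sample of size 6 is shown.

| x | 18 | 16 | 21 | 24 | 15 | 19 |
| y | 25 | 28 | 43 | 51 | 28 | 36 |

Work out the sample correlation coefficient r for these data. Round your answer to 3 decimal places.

0.920

n = 6, Σx = 113, Σy = 211, Σx² = 2183, Σy² = 7939, Σxy = 4129
nΣxy − ΣxΣy = 24774 − 23843 = 931
nΣx² − (Σx)² = 13098 − 12769 = 329; nΣy² − (Σy)² = 47634 − 44521 = 3113
r = 931 / √(329 × 3113) = 931 / 1012.0163 ≈ 0.920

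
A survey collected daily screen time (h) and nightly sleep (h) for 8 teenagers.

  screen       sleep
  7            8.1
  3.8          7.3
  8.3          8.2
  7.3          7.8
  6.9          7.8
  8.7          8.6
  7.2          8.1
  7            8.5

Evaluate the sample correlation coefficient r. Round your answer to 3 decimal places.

0.817

n = 8, Σx = 56.2, Σy = 64.4, Σx² = 409.76, Σy² = 519.64, Σxy = 455.9
nΣxy − ΣxΣy = 3647.2 − 3619.28 = 27.92
nΣx² − (Σx)² = 3278.08 − 3158.44 = 119.64; nΣy² − (Σy)² = 4157.12 − 4147.36 = 9.76
r = 27.92 / √(119.64 × 9.76) = 27.92 / 34.1714 ≈ 0.817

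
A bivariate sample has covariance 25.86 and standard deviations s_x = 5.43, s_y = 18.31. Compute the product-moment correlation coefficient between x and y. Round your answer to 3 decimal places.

0.260

r = Cov(x,y) / (s_x · s_y) = 25.86 / (5.43 × 18.31)
  = 25.86 / 99.4233 ≈ 0.260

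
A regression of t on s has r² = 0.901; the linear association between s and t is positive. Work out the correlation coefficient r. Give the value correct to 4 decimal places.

|r| = √0.901 = 0.9492
The association is positive, so r = 0.9492.

0.9492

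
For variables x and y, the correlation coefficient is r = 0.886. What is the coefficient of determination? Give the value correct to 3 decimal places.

r² = (0.886)² = 0.785

0.785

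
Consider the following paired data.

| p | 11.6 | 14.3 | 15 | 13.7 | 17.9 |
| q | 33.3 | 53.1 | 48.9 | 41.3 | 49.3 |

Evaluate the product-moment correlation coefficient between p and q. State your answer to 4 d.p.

n = 5, Σp = 72.5, Σq = 225.9, Σp² = 1072.15, Σq² = 10455.89, Σpq = 3327.39
nΣpq − ΣpΣq = 16636.95 − 16377.75 = 259.2
nΣp² − (Σp)² = 5360.75 − 5256.25 = 104.5; nΣq² − (Σq)² = 52279.45 − 51030.81 = 1248.64
r = 259.2 / √(104.5 × 1248.64) = 259.2 / 361.2241 ≈ 0.7176

0.7176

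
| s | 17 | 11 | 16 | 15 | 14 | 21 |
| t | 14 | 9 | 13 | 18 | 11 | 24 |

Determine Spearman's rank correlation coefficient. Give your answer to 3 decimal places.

0.829

Rank s: 5, 1, 4, 3, 2, 6
Rank t: 4, 1, 3, 5, 2, 6
d = rank(s) − rank(t): 1, 0, 1, -2, 0, 0; Σd² = 6
ρ = 1 − 6Σd² / [n(n²−1)] = 1 − 6×6 / (6×35) = 1 − 36/210 ≈ 0.829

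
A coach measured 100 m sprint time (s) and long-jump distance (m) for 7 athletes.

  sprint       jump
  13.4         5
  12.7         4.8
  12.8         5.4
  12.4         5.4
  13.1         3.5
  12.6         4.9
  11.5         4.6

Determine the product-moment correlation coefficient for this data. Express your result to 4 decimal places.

-0.1157

n = 7, Σx = 88.5, Σy = 33.6, Σx² = 1121.07, Σy² = 163.78, Σxy = 424.53
nΣxy − ΣxΣy = 2971.71 − 2973.6 = -1.89
nΣx² − (Σx)² = 7847.49 − 7832.25 = 15.24; nΣy² − (Σy)² = 1146.46 − 1128.96 = 17.5
r = -1.89 / √(15.24 × 17.5) = -1.89 / 16.3310 ≈ -0.1157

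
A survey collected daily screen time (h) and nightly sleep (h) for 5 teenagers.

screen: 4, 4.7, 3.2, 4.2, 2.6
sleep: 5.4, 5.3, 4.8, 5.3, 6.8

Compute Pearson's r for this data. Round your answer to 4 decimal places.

n = 5, Σx = 18.7, Σy = 27.6, Σx² = 72.73, Σy² = 154.62, Σxy = 101.81
nΣxy − ΣxΣy = 509.05 − 516.12 = -7.07
nΣx² − (Σx)² = 363.65 − 349.69 = 13.96; nΣy² − (Σy)² = 773.1 − 761.76 = 11.34
r = -7.07 / √(13.96 × 11.34) = -7.07 / 12.5820 ≈ -0.5619

-0.5619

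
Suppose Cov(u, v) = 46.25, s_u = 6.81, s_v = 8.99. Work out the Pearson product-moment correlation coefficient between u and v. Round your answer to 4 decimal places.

0.7554

r = Cov(u,v) / (s_u · s_v) = 46.25 / (6.81 × 8.99)
  = 46.25 / 61.2219 ≈ 0.7554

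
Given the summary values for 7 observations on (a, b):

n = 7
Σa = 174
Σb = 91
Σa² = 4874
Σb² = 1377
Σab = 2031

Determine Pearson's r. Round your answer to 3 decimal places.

r = (nΣab − ΣaΣb) / √[(nΣa² − (Σa)²)(nΣb² − (Σb)²)]
Numerator: 7×2031 − 174×91 = -1617
Denominator: √[(34118 − 30276)(9639 − 8281)] = √[3842 × 1358] = 2284.1707
r = -1617 / 2284.1707 ≈ -0.708

-0.708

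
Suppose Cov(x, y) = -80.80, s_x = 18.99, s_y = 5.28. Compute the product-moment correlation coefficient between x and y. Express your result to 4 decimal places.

-0.8058

r = Cov(x,y) / (s_x · s_y) = -80.80 / (18.99 × 5.28)
  = -80.80 / 100.2672 ≈ -0.8058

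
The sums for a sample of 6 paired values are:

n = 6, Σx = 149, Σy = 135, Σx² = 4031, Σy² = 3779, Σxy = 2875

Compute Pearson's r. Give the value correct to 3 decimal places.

-0.964

r = (nΣxy − ΣxΣy) / √[(nΣx² − (Σx)²)(nΣy² − (Σy)²)]
Numerator: 6×2875 − 149×135 = -2865
Denominator: √[(24186 − 22201)(22674 − 18225)] = √[1985 × 4449] = 2971.7444
r = -2865 / 2971.7444 ≈ -0.964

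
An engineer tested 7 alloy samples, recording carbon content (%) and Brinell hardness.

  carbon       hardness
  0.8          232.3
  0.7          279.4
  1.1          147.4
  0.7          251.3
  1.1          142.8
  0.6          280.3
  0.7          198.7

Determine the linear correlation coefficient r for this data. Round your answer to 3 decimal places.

n = 7, Σx = 5.7, Σy = 1532.2, Σx² = 4.89, Σy² = 355347.72, Σxy = 1183.82
nΣxy − ΣxΣy = 8286.74 − 8733.54 = -446.8
nΣx² − (Σx)² = 34.23 − 32.49 = 1.74; nΣy² − (Σy)² = 2487434.04 − 2347636.84 = 139797.2
r = -446.8 / √(1.74 × 139797.2) = -446.8 / 493.2009 ≈ -0.906

-0.906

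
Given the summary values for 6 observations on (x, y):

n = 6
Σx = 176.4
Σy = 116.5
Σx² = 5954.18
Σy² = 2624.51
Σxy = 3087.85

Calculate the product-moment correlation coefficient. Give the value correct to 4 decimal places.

r = (nΣxy − ΣxΣy) / √[(nΣx² − (Σx)²)(nΣy² − (Σy)²)]
Numerator: 6×3087.85 − 176.4×116.5 = -2023.5
Denominator: √[(35725.08 − 31116.96)(15747.06 − 13572.25)] = √[4608.12 × 2174.81] = 3165.7204
r = -2023.5 / 3165.7204 ≈ -0.6392

-0.6392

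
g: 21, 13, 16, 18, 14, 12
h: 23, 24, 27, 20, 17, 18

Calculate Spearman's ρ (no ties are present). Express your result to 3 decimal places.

Rank g: 6, 2, 4, 5, 3, 1
Rank h: 4, 5, 6, 3, 1, 2
d = rank(g) − rank(h): 2, -3, -2, 2, 2, -1; Σd² = 26
ρ = 1 − 6Σd² / [n(n²−1)] = 1 − 6×26 / (6×35) = 1 − 156/210 ≈ 0.257

0.257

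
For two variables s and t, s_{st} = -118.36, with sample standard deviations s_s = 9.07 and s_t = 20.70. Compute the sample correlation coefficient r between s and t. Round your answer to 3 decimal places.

-0.630

r = Cov(s,t) / (s_s · s_t) = -118.36 / (9.07 × 20.70)
  = -118.36 / 187.7490 ≈ -0.630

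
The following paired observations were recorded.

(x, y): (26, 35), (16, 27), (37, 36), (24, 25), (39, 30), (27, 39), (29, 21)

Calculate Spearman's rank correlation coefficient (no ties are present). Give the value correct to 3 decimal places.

Rank x: 3, 1, 6, 2, 7, 4, 5
Rank y: 5, 3, 6, 2, 4, 7, 1
d = rank(x) − rank(y): -2, -2, 0, 0, 3, -3, 4; Σd² = 42
ρ = 1 − 6Σd² / [n(n²−1)] = 1 − 6×42 / (7×48) = 1 − 252/336 ≈ 0.250

0.250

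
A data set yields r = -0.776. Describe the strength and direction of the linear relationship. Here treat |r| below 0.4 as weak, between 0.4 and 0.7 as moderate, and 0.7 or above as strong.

r = -0.776 < 0 so the relationship is negative.
|r| = 0.776, which falls in the strong range.

strong negative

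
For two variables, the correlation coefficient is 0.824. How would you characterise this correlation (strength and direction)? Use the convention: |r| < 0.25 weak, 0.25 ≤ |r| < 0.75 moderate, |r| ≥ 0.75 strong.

strong positive

r = 0.824 > 0 so the relationship is positive.
|r| = 0.824, which falls in the strong range.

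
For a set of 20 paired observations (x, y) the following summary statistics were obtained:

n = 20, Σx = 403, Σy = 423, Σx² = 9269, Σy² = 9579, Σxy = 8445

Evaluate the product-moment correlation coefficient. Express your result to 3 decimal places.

-0.092

r = (nΣxy − ΣxΣy) / √[(nΣx² − (Σx)²)(nΣy² − (Σy)²)]
Numerator: 20×8445 − 403×423 = -1569
Denominator: √[(185380 − 162409)(191580 − 178929)] = √[22971 × 12651] = 17047.1734
r = -1569 / 17047.1734 ≈ -0.092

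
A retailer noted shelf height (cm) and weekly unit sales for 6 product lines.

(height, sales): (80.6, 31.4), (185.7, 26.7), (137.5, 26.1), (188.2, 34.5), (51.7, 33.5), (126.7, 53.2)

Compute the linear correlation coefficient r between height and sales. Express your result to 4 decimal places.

n = 6, Σx = 770.4, Σy = 205.4, Σx² = 114032.12, Σy² = 7522.8, Σxy = 26043.07
nΣxy − ΣxΣy = 156258.42 − 158240.16 = -1981.74
nΣx² − (Σx)² = 684192.72 − 593516.16 = 90676.56; nΣy² − (Σy)² = 45136.8 − 42189.16 = 2947.64
r = -1981.74 / √(90676.56 × 2947.64) = -1981.74 / 16348.7570 ≈ -0.1212

-0.1212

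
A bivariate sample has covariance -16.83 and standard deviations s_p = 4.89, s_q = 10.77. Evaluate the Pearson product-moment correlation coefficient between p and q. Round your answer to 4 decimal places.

-0.3196

r = Cov(p,q) / (s_p · s_q) = -16.83 / (4.89 × 10.77)
  = -16.83 / 52.6653 ≈ -0.3196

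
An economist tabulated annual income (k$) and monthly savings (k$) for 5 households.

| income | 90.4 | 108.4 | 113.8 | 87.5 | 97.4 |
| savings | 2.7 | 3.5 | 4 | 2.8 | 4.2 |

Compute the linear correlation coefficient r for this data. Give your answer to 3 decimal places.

0.692

n = 5, Σx = 497.5, Σy = 17.2, Σx² = 50016.17, Σy² = 61.02, Σxy = 1732.76
nΣxy − ΣxΣy = 8663.8 − 8557 = 106.8
nΣx² − (Σx)² = 250080.85 − 247506.25 = 2574.6; nΣy² − (Σy)² = 305.1 − 295.84 = 9.26
r = 106.8 / √(2574.6 × 9.26) = 106.8 / 154.4047 ≈ 0.692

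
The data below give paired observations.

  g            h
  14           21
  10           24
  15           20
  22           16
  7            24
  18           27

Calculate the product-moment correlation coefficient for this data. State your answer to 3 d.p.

n = 6, Σg = 86, Σh = 132, Σg² = 1378, Σh² = 2978, Σgh = 1840
nΣgh − ΣgΣh = 11040 − 11352 = -312
nΣg² − (Σg)² = 8268 − 7396 = 872; nΣh² − (Σh)² = 17868 − 17424 = 444
r = -312 / √(872 × 444) = -312 / 622.2283 ≈ -0.501

-0.501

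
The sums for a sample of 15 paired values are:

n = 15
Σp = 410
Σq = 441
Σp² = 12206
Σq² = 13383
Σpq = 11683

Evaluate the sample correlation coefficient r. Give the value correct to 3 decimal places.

r = (nΣpq − ΣpΣq) / √[(nΣp² − (Σp)²)(nΣq² − (Σq)²)]
Numerator: 15×11683 − 410×441 = -5565
Denominator: √[(183090 − 168100)(200745 − 194481)] = √[14990 × 6264] = 9690.0650
r = -5565 / 9690.0650 ≈ -0.574

-0.574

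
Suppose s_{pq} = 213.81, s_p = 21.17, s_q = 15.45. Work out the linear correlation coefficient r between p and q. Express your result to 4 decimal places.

0.6537

r = Cov(p,q) / (s_p · s_q) = 213.81 / (21.17 × 15.45)
  = 213.81 / 327.0765 ≈ 0.6537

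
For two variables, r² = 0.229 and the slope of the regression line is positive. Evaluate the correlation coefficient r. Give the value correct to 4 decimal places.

0.4785

|r| = √0.229 = 0.4785
The association is positive, so r = 0.4785.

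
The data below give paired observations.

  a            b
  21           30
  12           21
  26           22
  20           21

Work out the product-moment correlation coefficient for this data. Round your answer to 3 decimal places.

0.231

n = 4, Σa = 79, Σb = 94, Σa² = 1661, Σb² = 2266, Σab = 1874
nΣab − ΣaΣb = 7496 − 7426 = 70
nΣa² − (Σa)² = 6644 − 6241 = 403; nΣb² − (Σb)² = 9064 − 8836 = 228
r = 70 / √(403 × 228) = 70 / 303.1237 ≈ 0.231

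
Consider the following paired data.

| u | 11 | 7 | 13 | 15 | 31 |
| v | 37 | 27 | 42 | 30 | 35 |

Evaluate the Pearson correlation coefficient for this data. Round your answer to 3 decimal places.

0.201

n = 5, Σu = 77, Σv = 171, Σu² = 1525, Σv² = 5987, Σuv = 2677
nΣuv − ΣuΣv = 13385 − 13167 = 218
nΣu² − (Σu)² = 7625 − 5929 = 1696; nΣv² − (Σv)² = 29935 − 29241 = 694
r = 218 / √(1696 × 694) = 218 / 1084.9074 ≈ 0.201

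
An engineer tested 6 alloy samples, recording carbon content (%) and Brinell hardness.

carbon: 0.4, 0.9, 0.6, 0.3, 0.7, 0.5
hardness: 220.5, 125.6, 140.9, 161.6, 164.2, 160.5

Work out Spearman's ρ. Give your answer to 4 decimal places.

-0.5429

Rank carbon: 2, 6, 4, 1, 5, 3
Rank hardness: 6, 1, 2, 4, 5, 3
d = rank(carbon) − rank(hardness): -4, 5, 2, -3, 0, 0; Σd² = 54
ρ = 1 − 6Σd² / [n(n²−1)] = 1 − 6×54 / (6×35) = 1 − 324/210 ≈ -0.5429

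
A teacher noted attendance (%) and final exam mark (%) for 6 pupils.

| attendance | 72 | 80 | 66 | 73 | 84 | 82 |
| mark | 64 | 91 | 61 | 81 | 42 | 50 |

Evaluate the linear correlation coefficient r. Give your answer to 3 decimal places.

n = 6, Σx = 457, Σy = 389, Σx² = 35049, Σy² = 26923, Σxy = 29455
nΣxy − ΣxΣy = 176730 − 177773 = -1043
nΣx² − (Σx)² = 210294 − 208849 = 1445; nΣy² − (Σy)² = 161538 − 151321 = 10217
r = -1043 / √(1445 × 10217) = -1043 / 3842.3385 ≈ -0.271

-0.271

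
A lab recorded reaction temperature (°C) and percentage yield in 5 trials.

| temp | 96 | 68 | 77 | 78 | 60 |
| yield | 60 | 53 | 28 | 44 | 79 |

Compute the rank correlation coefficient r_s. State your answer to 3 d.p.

Rank temp: 5, 2, 3, 4, 1
Rank yield: 4, 3, 1, 2, 5
d = rank(temp) − rank(yield): 1, -1, 2, 2, -4; Σd² = 26
ρ = 1 − 6Σd² / [n(n²−1)] = 1 − 6×26 / (5×24) = 1 − 156/120 ≈ -0.300

-0.300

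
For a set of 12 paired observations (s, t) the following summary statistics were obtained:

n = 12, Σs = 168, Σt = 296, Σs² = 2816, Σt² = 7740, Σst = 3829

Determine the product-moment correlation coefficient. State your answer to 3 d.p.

r = (nΣst − ΣsΣt) / √[(nΣs² − (Σs)²)(nΣt² − (Σt)²)]
Numerator: 12×3829 − 168×296 = -3780
Denominator: √[(33792 − 28224)(92880 − 87616)] = √[5568 × 5264] = 5413.8666
r = -3780 / 5413.8666 ≈ -0.698

-0.698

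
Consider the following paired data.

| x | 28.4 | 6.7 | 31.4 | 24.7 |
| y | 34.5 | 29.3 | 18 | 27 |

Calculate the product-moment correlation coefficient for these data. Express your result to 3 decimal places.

n = 4, Σx = 91.2, Σy = 108.8, Σx² = 2447.5, Σy² = 3101.74, Σxy = 2408.21
nΣxy − ΣxΣy = 9632.84 − 9922.56 = -289.72
nΣx² − (Σx)² = 9790 − 8317.44 = 1472.56; nΣy² − (Σy)² = 12406.96 − 11837.44 = 569.52
r = -289.72 / √(1472.56 × 569.52) = -289.72 / 915.7797 ≈ -0.316

-0.316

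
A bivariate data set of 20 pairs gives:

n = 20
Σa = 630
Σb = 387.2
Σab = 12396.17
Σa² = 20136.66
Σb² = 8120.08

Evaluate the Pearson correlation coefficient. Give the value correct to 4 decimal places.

r = (nΣab − ΣaΣb) / √[(nΣa² − (Σa)²)(nΣb² − (Σb)²)]
Numerator: 20×12396.17 − 630×387.2 = 3987.4
Denominator: √[(402733.2 − 396900)(162401.6 − 149923.84)] = √[5833.2 × 12477.76] = 8531.4283
r = 3987.4 / 8531.4283 ≈ 0.4674

0.4674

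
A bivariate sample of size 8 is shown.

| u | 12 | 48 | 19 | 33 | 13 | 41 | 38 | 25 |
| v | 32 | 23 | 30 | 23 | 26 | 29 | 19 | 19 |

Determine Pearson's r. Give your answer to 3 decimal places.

n = 8, Σu = 229, Σv = 201, Σu² = 7817, Σv² = 5221, Σuv = 5541
nΣuv − ΣuΣv = 44328 − 46029 = -1701
nΣu² − (Σu)² = 62536 − 52441 = 10095; nΣv² − (Σv)² = 41768 − 40401 = 1367
r = -1701 / √(10095 × 1367) = -1701 / 3714.8170 ≈ -0.458

-0.458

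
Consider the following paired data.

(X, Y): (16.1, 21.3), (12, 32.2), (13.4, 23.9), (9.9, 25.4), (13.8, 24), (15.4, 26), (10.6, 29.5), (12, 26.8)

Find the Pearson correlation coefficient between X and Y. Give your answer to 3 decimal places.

n = 8, ΣX = 103.2, ΣY = 209.1, ΣX² = 1364.74, ΣY² = 5547.39, ΣXY = 2666.95
nΣXY − ΣXΣY = 21335.6 − 21579.12 = -243.52
nΣX² − (ΣX)² = 10917.92 − 10650.24 = 267.68; nΣY² − (ΣY)² = 44379.12 − 43722.81 = 656.31
r = -243.52 / √(267.68 × 656.31) = -243.52 / 419.1432 ≈ -0.581

-0.581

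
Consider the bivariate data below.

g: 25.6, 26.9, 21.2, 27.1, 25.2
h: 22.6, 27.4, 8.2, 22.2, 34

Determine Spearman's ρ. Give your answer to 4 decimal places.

0.1000

Rank g: 3, 4, 1, 5, 2
Rank h: 3, 4, 1, 2, 5
d = rank(g) − rank(h): 0, 0, 0, 3, -3; Σd² = 18
ρ = 1 − 6Σd² / [n(n²−1)] = 1 − 6×18 / (5×24) = 1 − 108/120 ≈ 0.1000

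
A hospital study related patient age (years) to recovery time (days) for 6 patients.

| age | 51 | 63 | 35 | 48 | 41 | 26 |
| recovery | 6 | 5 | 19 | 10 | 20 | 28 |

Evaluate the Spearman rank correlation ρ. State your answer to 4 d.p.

-0.9429

Rank age: 5, 6, 2, 4, 3, 1
Rank recovery: 2, 1, 4, 3, 5, 6
d = rank(age) − rank(recovery): 3, 5, -2, 1, -2, -5; Σd² = 68
ρ = 1 − 6Σd² / [n(n²−1)] = 1 − 6×68 / (6×35) = 1 − 408/210 ≈ -0.9429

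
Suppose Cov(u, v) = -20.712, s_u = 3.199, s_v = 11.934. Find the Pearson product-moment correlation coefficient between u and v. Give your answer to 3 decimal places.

-0.543

r = Cov(u,v) / (s_u · s_v) = -20.712 / (3.199 × 11.934)
  = -20.712 / 38.1769 ≈ -0.543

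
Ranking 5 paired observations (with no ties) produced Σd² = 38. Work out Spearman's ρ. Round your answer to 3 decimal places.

ρ = 1 − 6Σd² / [n(n²−1)] = 1 − 6×38 / (5×24)
  = 1 − 228/120 = 1 − 1.9000 ≈ -0.900

-0.900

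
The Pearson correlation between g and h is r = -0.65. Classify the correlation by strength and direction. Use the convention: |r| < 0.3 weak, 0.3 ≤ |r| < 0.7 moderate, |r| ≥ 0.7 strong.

r = -0.65 < 0 so the relationship is negative.
|r| = 0.65, which falls in the moderate range.

moderate negative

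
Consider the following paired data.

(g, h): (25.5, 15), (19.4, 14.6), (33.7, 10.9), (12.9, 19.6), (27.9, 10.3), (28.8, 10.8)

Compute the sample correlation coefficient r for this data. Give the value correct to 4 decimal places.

n = 6, Σg = 148.2, Σh = 81.2, Σg² = 3936.56, Σh² = 1163.86, Σgh = 1884.32
nΣgh − ΣgΣh = 11305.92 − 12033.84 = -727.92
nΣg² − (Σg)² = 23619.36 − 21963.24 = 1656.12; nΣh² − (Σh)² = 6983.16 − 6593.44 = 389.72
r = -727.92 / √(1656.12 × 389.72) = -727.92 / 803.3823 ≈ -0.9061

-0.9061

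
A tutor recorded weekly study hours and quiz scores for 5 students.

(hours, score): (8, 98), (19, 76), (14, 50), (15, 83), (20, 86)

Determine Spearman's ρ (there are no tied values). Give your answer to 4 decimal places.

-0.1000

Rank hours: 1, 4, 2, 3, 5
Rank score: 5, 2, 1, 3, 4
d = rank(hours) − rank(score): -4, 2, 1, 0, 1; Σd² = 22
ρ = 1 − 6Σd² / [n(n²−1)] = 1 − 6×22 / (5×24) = 1 − 132/120 ≈ -0.1000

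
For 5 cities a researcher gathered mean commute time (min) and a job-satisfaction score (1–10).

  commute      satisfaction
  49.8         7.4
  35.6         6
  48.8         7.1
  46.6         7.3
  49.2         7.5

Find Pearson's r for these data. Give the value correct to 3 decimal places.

0.964

n = 5, Σx = 230, Σy = 35.3, Σx² = 10721.04, Σy² = 250.71, Σxy = 1637.78
nΣxy − ΣxΣy = 8188.9 − 8119 = 69.9
nΣx² − (Σx)² = 53605.2 − 52900 = 705.2; nΣy² − (Σy)² = 1253.55 − 1246.09 = 7.46
r = 69.9 / √(705.2 × 7.46) = 69.9 / 72.5313 ≈ 0.964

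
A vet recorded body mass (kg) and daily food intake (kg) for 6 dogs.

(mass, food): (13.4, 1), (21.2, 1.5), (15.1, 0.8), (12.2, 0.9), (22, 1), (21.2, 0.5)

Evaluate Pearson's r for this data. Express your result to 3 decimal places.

n = 6, Σx = 105.1, Σy = 5.7, Σx² = 1939.29, Σy² = 5.95, Σxy = 100.86
nΣxy − ΣxΣy = 605.16 − 599.07 = 6.09
nΣx² − (Σx)² = 11635.74 − 11046.01 = 589.73; nΣy² − (Σy)² = 35.7 − 32.49 = 3.21
r = 6.09 / √(589.73 × 3.21) = 6.09 / 43.5090 ≈ 0.140

0.140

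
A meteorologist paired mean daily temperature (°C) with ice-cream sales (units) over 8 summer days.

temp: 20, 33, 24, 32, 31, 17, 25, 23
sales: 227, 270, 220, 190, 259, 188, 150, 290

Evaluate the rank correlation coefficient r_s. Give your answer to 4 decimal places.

0.1905

Rank temp: 2, 8, 4, 7, 6, 1, 5, 3
Rank sales: 5, 7, 4, 3, 6, 2, 1, 8
d = rank(temp) − rank(sales): -3, 1, 0, 4, 0, -1, 4, -5; Σd² = 68
ρ = 1 − 6Σd² / [n(n²−1)] = 1 − 6×68 / (8×63) = 1 − 408/504 ≈ 0.1905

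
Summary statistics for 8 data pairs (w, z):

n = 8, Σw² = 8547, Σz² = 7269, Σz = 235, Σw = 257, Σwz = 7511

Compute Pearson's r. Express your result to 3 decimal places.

-0.118

r = (nΣwz − ΣwΣz) / √[(nΣw² − (Σw)²)(nΣz² − (Σz)²)]
Numerator: 8×7511 − 257×235 = -307
Denominator: √[(68376 − 66049)(58152 − 55225)] = √[2327 × 2927] = 2609.8140
r = -307 / 2609.8140 ≈ -0.118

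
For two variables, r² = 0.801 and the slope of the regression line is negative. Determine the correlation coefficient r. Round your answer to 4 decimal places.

|r| = √0.801 = 0.8950
The association is negative, so r = −0.8950.

-0.8950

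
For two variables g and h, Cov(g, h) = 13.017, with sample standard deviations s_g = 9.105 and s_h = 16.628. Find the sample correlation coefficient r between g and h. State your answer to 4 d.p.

r = Cov(g,h) / (s_g · s_h) = 13.017 / (9.105 × 16.628)
  = 13.017 / 151.3979 ≈ 0.0860

0.0860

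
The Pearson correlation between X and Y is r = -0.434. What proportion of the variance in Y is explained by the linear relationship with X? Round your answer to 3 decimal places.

r² = (-0.434)² = 0.188

0.188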